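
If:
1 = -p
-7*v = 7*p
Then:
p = -1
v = 1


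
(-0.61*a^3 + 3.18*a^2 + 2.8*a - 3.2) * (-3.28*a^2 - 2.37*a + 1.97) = 2.0008*a^5 - 8.9847*a^4 - 17.9223*a^3 + 10.1246*a^2 + 13.1*a - 6.304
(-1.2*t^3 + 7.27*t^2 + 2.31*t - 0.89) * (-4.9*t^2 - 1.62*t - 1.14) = 5.88*t^5 - 33.679*t^4 - 21.7284*t^3 - 7.669*t^2 - 1.1916*t + 1.0146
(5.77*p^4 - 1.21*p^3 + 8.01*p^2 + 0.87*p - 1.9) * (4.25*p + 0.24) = 24.5225*p^5 - 3.7577*p^4 + 33.7521*p^3 + 5.6199*p^2 - 7.8662*p - 0.456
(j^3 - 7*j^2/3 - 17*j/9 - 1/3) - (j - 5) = j^3 - 7*j^2/3 - 26*j/9 + 14/3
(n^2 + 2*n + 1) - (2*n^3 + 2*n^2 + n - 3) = -2*n^3 - n^2 + n + 4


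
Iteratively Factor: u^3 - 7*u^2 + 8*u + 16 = (u + 1)*(u^2 - 8*u + 16) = (u - 4)*(u + 1)*(u - 4)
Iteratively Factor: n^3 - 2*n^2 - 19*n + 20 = (n - 1)*(n^2 - n - 20) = (n - 1)*(n + 4)*(n - 5)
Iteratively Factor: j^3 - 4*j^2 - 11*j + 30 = (j + 3)*(j^2 - 7*j + 10) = (j - 5)*(j + 3)*(j - 2)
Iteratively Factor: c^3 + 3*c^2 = (c)*(c^2 + 3*c) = c*(c + 3)*(c)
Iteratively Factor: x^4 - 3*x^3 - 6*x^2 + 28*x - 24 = (x - 2)*(x^3 - x^2 - 8*x + 12) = (x - 2)*(x + 3)*(x^2 - 4*x + 4) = (x - 2)^2*(x + 3)*(x - 2)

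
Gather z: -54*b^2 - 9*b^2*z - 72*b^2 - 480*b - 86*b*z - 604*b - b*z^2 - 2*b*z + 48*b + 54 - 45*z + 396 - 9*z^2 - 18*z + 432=-126*b^2 - 1036*b + z^2*(-b - 9) + z*(-9*b^2 - 88*b - 63) + 882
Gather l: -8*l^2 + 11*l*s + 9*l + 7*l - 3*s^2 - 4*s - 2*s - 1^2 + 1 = -8*l^2 + l*(11*s + 16) - 3*s^2 - 6*s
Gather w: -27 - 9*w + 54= 27 - 9*w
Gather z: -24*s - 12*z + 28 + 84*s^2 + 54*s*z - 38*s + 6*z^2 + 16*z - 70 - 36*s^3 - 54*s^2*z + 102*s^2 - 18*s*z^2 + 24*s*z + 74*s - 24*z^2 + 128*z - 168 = -36*s^3 + 186*s^2 + 12*s + z^2*(-18*s - 18) + z*(-54*s^2 + 78*s + 132) - 210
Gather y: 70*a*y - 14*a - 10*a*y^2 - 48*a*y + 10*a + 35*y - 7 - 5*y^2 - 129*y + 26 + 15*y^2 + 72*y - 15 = -4*a + y^2*(10 - 10*a) + y*(22*a - 22) + 4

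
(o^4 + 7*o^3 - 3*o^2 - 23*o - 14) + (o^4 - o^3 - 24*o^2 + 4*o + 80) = 2*o^4 + 6*o^3 - 27*o^2 - 19*o + 66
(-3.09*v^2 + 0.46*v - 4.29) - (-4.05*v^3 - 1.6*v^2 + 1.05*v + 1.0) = 4.05*v^3 - 1.49*v^2 - 0.59*v - 5.29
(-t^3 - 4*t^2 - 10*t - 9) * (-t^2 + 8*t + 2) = t^5 - 4*t^4 - 24*t^3 - 79*t^2 - 92*t - 18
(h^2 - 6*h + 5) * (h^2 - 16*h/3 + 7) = h^4 - 34*h^3/3 + 44*h^2 - 206*h/3 + 35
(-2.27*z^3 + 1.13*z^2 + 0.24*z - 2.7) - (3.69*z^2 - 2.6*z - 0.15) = -2.27*z^3 - 2.56*z^2 + 2.84*z - 2.55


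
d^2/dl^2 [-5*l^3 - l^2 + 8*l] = -30*l - 2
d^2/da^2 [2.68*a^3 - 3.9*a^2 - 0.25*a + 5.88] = 16.08*a - 7.8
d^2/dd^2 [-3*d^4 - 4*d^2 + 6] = -36*d^2 - 8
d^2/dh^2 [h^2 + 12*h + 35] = 2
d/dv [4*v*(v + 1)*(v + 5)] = 12*v^2 + 48*v + 20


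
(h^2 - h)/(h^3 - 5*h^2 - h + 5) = h/(h^2 - 4*h - 5)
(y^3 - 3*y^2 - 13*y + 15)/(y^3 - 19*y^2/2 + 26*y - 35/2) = 2*(y + 3)/(2*y - 7)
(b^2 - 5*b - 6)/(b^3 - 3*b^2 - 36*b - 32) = (b - 6)/(b^2 - 4*b - 32)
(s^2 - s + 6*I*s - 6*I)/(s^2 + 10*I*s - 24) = (s - 1)/(s + 4*I)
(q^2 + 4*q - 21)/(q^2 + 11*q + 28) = (q - 3)/(q + 4)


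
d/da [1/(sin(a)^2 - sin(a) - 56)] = (1 - 2*sin(a))*cos(a)/(sin(a) + cos(a)^2 + 55)^2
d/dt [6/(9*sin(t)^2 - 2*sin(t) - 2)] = 12*(1 - 9*sin(t))*cos(t)/(-9*sin(t)^2 + 2*sin(t) + 2)^2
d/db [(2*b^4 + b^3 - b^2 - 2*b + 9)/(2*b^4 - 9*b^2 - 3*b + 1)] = (-2*b^6 - 32*b^5 - 15*b^4 - 70*b^3 - 12*b^2 + 160*b + 25)/(4*b^8 - 36*b^6 - 12*b^5 + 85*b^4 + 54*b^3 - 9*b^2 - 6*b + 1)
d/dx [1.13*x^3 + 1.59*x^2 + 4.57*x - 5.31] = 3.39*x^2 + 3.18*x + 4.57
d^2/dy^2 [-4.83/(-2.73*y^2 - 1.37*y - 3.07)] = (-71.995014*y^2 - 36.129366*y + 4.83*(5.46*y + 1.37)*(10.92*y + 2.74) - 80.961426)/(2.73*y^2 + 1.37*y + 3.07)^3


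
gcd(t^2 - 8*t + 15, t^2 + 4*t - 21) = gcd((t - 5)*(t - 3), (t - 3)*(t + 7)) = t - 3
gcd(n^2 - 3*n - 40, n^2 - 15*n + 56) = n - 8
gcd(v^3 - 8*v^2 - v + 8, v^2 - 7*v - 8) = v^2 - 7*v - 8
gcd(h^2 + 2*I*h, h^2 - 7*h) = h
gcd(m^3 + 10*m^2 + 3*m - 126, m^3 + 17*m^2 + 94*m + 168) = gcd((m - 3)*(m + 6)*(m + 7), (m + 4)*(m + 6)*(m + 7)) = m^2 + 13*m + 42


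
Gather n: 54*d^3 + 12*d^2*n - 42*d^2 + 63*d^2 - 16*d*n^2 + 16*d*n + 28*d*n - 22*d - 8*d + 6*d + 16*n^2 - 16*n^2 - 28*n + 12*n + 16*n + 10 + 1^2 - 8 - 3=54*d^3 + 21*d^2 - 16*d*n^2 - 24*d + n*(12*d^2 + 44*d)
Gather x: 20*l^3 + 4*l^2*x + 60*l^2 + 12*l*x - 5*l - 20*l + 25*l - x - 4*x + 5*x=20*l^3 + 60*l^2 + x*(4*l^2 + 12*l)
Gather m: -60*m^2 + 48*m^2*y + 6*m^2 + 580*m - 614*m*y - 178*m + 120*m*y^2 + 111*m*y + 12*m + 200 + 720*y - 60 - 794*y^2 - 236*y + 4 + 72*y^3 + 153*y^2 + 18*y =m^2*(48*y - 54) + m*(120*y^2 - 503*y + 414) + 72*y^3 - 641*y^2 + 502*y + 144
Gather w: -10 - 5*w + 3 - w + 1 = -6*w - 6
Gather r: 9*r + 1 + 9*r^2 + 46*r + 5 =9*r^2 + 55*r + 6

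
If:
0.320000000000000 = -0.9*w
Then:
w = -0.36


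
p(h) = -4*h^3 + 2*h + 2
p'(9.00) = -970.00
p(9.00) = -2896.00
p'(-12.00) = -1726.00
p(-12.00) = 6890.00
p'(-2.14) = -52.96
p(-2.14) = 36.92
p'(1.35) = -19.87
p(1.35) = -5.14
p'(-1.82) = -37.75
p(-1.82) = 22.47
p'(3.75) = -166.75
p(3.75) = -201.44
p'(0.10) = 1.88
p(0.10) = 2.20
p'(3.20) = -120.88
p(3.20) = -122.67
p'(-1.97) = -44.57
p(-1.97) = 28.64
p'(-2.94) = -101.72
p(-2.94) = 97.77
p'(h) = 2 - 12*h^2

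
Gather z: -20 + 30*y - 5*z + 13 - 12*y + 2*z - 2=18*y - 3*z - 9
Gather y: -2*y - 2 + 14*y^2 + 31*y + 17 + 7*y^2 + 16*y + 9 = 21*y^2 + 45*y + 24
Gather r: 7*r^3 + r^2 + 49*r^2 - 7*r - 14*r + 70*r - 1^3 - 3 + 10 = 7*r^3 + 50*r^2 + 49*r + 6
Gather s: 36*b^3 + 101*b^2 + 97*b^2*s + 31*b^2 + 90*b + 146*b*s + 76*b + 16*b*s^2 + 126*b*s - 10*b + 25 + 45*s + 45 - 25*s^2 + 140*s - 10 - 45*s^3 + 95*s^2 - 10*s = 36*b^3 + 132*b^2 + 156*b - 45*s^3 + s^2*(16*b + 70) + s*(97*b^2 + 272*b + 175) + 60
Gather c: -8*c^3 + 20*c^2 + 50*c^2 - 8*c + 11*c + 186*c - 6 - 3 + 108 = -8*c^3 + 70*c^2 + 189*c + 99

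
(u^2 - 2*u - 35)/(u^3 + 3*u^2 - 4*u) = (u^2 - 2*u - 35)/(u*(u^2 + 3*u - 4))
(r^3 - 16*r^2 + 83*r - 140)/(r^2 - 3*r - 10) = (r^2 - 11*r + 28)/(r + 2)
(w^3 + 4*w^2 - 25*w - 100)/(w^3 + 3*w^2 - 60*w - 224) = (w^2 - 25)/(w^2 - w - 56)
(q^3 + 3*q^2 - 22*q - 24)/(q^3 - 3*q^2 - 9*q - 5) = (q^2 + 2*q - 24)/(q^2 - 4*q - 5)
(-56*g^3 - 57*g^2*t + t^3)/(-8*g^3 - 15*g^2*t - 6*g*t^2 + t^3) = (7*g + t)/(g + t)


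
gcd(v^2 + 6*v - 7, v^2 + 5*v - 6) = v - 1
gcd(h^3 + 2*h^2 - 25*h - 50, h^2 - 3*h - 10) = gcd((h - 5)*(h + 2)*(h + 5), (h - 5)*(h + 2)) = h^2 - 3*h - 10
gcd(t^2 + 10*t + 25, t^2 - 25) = t + 5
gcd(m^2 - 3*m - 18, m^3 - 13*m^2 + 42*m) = m - 6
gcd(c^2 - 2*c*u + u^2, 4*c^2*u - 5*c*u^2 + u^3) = -c + u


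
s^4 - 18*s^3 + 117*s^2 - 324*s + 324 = (s - 6)^2*(s - 3)^2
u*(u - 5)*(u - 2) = u^3 - 7*u^2 + 10*u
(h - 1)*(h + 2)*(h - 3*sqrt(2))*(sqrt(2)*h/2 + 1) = sqrt(2)*h^4/2 - 2*h^3 + sqrt(2)*h^3/2 - 4*sqrt(2)*h^2 - 2*h^2 - 3*sqrt(2)*h + 4*h + 6*sqrt(2)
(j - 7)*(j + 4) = j^2 - 3*j - 28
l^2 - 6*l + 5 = (l - 5)*(l - 1)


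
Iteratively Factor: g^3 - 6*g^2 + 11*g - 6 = (g - 3)*(g^2 - 3*g + 2) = (g - 3)*(g - 2)*(g - 1)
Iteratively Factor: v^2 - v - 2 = (v - 2)*(v + 1)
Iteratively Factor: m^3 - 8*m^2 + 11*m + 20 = (m - 5)*(m^2 - 3*m - 4) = (m - 5)*(m + 1)*(m - 4)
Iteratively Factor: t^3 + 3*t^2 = (t)*(t^2 + 3*t) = t^2*(t + 3)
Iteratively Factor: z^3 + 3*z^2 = (z)*(z^2 + 3*z) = z*(z + 3)*(z)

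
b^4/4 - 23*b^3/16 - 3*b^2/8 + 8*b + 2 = (b/4 + 1/2)*(b - 4)^2*(b + 1/4)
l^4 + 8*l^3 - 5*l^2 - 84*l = l*(l - 3)*(l + 4)*(l + 7)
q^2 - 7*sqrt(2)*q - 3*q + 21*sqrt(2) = (q - 3)*(q - 7*sqrt(2))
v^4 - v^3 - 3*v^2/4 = v^2*(v - 3/2)*(v + 1/2)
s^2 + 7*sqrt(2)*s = s*(s + 7*sqrt(2))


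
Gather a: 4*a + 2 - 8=4*a - 6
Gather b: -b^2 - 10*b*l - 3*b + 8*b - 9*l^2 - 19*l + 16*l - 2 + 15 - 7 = -b^2 + b*(5 - 10*l) - 9*l^2 - 3*l + 6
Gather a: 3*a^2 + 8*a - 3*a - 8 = 3*a^2 + 5*a - 8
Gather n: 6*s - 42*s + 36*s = 0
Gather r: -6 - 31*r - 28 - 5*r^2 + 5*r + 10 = -5*r^2 - 26*r - 24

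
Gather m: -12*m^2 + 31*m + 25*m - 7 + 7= -12*m^2 + 56*m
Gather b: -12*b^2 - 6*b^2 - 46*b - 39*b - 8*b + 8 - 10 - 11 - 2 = -18*b^2 - 93*b - 15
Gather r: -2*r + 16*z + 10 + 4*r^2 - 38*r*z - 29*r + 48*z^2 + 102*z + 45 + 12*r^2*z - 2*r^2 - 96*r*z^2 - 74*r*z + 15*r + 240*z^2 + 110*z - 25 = r^2*(12*z + 2) + r*(-96*z^2 - 112*z - 16) + 288*z^2 + 228*z + 30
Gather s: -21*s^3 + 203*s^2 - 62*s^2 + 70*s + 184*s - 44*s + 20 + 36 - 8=-21*s^3 + 141*s^2 + 210*s + 48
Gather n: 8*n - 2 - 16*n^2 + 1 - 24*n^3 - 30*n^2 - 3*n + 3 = -24*n^3 - 46*n^2 + 5*n + 2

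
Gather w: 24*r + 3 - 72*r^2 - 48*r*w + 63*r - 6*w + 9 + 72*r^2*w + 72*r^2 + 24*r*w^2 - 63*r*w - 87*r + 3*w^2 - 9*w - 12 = w^2*(24*r + 3) + w*(72*r^2 - 111*r - 15)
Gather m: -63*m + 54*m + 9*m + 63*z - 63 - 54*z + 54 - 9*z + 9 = 0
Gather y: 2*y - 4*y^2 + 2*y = -4*y^2 + 4*y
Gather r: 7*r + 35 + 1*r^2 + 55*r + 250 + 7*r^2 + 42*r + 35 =8*r^2 + 104*r + 320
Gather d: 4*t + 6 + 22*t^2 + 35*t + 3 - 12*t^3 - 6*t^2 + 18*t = -12*t^3 + 16*t^2 + 57*t + 9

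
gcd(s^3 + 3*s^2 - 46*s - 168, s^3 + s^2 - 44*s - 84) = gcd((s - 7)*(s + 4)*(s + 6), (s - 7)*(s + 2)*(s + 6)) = s^2 - s - 42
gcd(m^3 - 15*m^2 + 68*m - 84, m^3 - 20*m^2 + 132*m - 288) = m - 6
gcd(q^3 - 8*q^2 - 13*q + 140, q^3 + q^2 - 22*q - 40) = q^2 - q - 20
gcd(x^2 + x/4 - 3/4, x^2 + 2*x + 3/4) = 1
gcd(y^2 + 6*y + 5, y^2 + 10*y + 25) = y + 5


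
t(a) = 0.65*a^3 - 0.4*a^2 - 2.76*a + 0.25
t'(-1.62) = 3.65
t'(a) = 1.95*a^2 - 0.8*a - 2.76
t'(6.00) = 62.64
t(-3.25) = -17.32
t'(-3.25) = 20.44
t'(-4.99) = 49.79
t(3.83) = 20.33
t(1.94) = -1.86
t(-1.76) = 0.32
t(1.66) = -2.46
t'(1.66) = 1.29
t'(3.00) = 12.39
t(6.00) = 109.69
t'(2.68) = 9.10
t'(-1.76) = 4.69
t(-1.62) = 0.91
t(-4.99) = -76.70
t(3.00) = 5.92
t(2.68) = 2.49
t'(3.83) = 22.78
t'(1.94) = 3.03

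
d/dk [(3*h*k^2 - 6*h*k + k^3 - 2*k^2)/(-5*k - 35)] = (-3*h*k^2 - 42*h*k + 42*h - 2*k^3 - 19*k^2 + 28*k)/(5*(k^2 + 14*k + 49))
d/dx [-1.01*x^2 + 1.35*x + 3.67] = 1.35 - 2.02*x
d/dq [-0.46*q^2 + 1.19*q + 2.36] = 1.19 - 0.92*q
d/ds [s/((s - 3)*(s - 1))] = (3 - s^2)/(s^4 - 8*s^3 + 22*s^2 - 24*s + 9)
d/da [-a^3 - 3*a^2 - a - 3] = -3*a^2 - 6*a - 1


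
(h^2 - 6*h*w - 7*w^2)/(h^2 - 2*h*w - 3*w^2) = (-h + 7*w)/(-h + 3*w)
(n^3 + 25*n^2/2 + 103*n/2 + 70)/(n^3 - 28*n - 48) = (2*n^2 + 17*n + 35)/(2*(n^2 - 4*n - 12))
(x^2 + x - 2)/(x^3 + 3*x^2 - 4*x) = (x + 2)/(x*(x + 4))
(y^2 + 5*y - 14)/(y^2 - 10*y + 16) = (y + 7)/(y - 8)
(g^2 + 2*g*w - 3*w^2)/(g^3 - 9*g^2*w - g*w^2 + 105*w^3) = (g - w)/(g^2 - 12*g*w + 35*w^2)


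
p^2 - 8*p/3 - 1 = (p - 3)*(p + 1/3)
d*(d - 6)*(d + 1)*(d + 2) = d^4 - 3*d^3 - 16*d^2 - 12*d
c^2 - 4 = (c - 2)*(c + 2)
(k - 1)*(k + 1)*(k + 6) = k^3 + 6*k^2 - k - 6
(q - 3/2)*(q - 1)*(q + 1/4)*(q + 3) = q^4 + 3*q^3/4 - 47*q^2/8 + 3*q + 9/8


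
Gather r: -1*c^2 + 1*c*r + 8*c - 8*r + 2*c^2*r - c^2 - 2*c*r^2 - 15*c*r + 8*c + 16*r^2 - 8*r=-2*c^2 + 16*c + r^2*(16 - 2*c) + r*(2*c^2 - 14*c - 16)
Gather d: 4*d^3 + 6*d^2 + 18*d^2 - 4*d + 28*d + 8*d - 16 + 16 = 4*d^3 + 24*d^2 + 32*d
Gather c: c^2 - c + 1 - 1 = c^2 - c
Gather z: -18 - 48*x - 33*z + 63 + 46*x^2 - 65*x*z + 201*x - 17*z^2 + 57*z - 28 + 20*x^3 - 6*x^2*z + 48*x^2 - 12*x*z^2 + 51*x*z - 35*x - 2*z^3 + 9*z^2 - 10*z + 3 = 20*x^3 + 94*x^2 + 118*x - 2*z^3 + z^2*(-12*x - 8) + z*(-6*x^2 - 14*x + 14) + 20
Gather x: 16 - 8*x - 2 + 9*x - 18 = x - 4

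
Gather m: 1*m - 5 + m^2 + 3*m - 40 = m^2 + 4*m - 45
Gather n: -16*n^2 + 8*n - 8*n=-16*n^2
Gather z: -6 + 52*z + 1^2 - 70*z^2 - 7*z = -70*z^2 + 45*z - 5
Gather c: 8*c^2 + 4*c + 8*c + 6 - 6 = 8*c^2 + 12*c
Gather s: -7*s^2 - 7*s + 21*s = -7*s^2 + 14*s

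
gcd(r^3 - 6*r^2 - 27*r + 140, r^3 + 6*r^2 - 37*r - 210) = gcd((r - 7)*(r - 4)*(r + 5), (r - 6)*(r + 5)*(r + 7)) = r + 5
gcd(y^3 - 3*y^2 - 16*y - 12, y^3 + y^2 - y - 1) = y + 1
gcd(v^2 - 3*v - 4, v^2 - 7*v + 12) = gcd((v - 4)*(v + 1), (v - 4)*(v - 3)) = v - 4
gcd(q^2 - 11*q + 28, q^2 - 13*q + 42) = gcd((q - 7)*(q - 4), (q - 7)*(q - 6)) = q - 7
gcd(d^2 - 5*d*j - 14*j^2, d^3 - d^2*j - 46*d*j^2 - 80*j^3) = d + 2*j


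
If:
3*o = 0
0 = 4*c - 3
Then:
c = 3/4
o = 0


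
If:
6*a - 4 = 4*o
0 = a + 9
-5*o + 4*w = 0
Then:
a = -9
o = -29/2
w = -145/8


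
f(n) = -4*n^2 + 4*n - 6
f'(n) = 4 - 8*n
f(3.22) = -34.59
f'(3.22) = -21.76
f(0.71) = -5.18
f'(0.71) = -1.68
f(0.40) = -5.04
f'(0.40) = 0.80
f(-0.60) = -9.84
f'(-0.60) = 8.80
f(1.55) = -9.41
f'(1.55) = -8.40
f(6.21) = -135.42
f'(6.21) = -45.68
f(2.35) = -18.69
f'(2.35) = -14.80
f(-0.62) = -10.02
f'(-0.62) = 8.96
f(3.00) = -30.00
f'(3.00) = -20.00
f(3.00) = -30.00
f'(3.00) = -20.00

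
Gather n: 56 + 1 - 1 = 56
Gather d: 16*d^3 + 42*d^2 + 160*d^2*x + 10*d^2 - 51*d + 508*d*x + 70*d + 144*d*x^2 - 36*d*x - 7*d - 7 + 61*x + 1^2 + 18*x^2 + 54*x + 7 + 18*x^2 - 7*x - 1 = 16*d^3 + d^2*(160*x + 52) + d*(144*x^2 + 472*x + 12) + 36*x^2 + 108*x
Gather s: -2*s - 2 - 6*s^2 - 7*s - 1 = -6*s^2 - 9*s - 3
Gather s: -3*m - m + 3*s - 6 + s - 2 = -4*m + 4*s - 8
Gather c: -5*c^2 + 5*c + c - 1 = -5*c^2 + 6*c - 1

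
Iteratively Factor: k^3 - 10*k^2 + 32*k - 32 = (k - 4)*(k^2 - 6*k + 8) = (k - 4)^2*(k - 2)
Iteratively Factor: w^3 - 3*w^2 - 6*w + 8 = (w - 1)*(w^2 - 2*w - 8) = (w - 4)*(w - 1)*(w + 2)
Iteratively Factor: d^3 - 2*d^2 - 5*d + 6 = (d - 3)*(d^2 + d - 2) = (d - 3)*(d + 2)*(d - 1)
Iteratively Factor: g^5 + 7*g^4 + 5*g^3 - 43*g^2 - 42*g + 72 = (g + 3)*(g^4 + 4*g^3 - 7*g^2 - 22*g + 24) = (g - 2)*(g + 3)*(g^3 + 6*g^2 + 5*g - 12) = (g - 2)*(g + 3)^2*(g^2 + 3*g - 4) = (g - 2)*(g + 3)^2*(g + 4)*(g - 1)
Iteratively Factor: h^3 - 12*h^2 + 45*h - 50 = (h - 5)*(h^2 - 7*h + 10) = (h - 5)*(h - 2)*(h - 5)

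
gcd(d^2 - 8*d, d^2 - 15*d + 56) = d - 8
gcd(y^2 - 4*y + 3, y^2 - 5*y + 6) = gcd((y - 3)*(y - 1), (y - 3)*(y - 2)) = y - 3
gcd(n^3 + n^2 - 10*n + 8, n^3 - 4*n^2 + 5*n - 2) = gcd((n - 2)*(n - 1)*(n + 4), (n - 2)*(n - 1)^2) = n^2 - 3*n + 2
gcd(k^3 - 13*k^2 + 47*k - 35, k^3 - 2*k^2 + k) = k - 1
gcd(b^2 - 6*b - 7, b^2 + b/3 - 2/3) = b + 1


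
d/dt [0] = 0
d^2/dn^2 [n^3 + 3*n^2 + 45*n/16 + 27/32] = 6*n + 6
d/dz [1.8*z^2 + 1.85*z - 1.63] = 3.6*z + 1.85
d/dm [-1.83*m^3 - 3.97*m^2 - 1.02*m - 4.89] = -5.49*m^2 - 7.94*m - 1.02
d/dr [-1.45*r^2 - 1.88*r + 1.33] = -2.9*r - 1.88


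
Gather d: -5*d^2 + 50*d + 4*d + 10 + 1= -5*d^2 + 54*d + 11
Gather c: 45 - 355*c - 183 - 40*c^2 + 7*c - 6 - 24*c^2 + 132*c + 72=-64*c^2 - 216*c - 72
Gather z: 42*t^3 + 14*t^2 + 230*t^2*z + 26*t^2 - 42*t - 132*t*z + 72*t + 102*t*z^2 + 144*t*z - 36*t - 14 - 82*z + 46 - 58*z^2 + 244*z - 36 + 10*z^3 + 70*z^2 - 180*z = 42*t^3 + 40*t^2 - 6*t + 10*z^3 + z^2*(102*t + 12) + z*(230*t^2 + 12*t - 18) - 4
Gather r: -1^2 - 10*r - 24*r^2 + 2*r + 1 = -24*r^2 - 8*r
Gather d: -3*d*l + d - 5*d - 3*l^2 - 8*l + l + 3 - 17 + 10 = d*(-3*l - 4) - 3*l^2 - 7*l - 4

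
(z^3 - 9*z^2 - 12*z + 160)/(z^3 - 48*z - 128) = (z - 5)/(z + 4)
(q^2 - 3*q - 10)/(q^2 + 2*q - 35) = (q + 2)/(q + 7)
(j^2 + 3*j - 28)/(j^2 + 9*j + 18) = (j^2 + 3*j - 28)/(j^2 + 9*j + 18)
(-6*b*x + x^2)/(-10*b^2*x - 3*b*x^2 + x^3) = (6*b - x)/(10*b^2 + 3*b*x - x^2)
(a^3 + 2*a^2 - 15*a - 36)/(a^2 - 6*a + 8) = (a^2 + 6*a + 9)/(a - 2)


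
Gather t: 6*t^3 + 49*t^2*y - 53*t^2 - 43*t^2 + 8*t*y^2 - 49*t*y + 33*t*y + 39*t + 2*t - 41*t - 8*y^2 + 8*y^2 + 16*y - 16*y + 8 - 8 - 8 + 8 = 6*t^3 + t^2*(49*y - 96) + t*(8*y^2 - 16*y)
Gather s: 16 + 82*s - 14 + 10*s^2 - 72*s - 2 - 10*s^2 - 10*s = 0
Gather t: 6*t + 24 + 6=6*t + 30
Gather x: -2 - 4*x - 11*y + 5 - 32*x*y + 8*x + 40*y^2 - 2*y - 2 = x*(4 - 32*y) + 40*y^2 - 13*y + 1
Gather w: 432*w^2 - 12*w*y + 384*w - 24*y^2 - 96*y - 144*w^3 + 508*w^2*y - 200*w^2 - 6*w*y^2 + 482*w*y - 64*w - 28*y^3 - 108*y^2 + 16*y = -144*w^3 + w^2*(508*y + 232) + w*(-6*y^2 + 470*y + 320) - 28*y^3 - 132*y^2 - 80*y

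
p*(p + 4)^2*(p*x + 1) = p^4*x + 8*p^3*x + p^3 + 16*p^2*x + 8*p^2 + 16*p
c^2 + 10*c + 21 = (c + 3)*(c + 7)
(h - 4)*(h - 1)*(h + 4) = h^3 - h^2 - 16*h + 16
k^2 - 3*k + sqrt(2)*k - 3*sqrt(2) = (k - 3)*(k + sqrt(2))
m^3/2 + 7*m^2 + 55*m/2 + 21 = (m/2 + 1/2)*(m + 6)*(m + 7)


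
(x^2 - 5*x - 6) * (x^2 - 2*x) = x^4 - 7*x^3 + 4*x^2 + 12*x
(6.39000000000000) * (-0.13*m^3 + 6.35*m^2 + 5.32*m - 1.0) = -0.8307*m^3 + 40.5765*m^2 + 33.9948*m - 6.39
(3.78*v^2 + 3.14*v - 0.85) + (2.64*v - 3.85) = 3.78*v^2 + 5.78*v - 4.7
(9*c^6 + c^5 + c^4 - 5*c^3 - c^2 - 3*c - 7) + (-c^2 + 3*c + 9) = 9*c^6 + c^5 + c^4 - 5*c^3 - 2*c^2 + 2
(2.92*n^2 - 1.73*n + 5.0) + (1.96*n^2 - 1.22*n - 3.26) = 4.88*n^2 - 2.95*n + 1.74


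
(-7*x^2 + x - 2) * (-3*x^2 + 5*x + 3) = 21*x^4 - 38*x^3 - 10*x^2 - 7*x - 6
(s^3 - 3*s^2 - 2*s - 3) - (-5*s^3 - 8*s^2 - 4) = 6*s^3 + 5*s^2 - 2*s + 1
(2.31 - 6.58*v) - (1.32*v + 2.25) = 0.0600000000000001 - 7.9*v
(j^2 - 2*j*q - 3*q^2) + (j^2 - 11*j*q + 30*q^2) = 2*j^2 - 13*j*q + 27*q^2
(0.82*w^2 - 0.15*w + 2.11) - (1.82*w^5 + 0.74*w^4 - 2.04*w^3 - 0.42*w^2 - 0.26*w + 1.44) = -1.82*w^5 - 0.74*w^4 + 2.04*w^3 + 1.24*w^2 + 0.11*w + 0.67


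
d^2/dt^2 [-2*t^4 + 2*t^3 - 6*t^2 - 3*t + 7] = -24*t^2 + 12*t - 12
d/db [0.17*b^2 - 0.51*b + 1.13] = 0.34*b - 0.51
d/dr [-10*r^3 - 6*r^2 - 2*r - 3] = -30*r^2 - 12*r - 2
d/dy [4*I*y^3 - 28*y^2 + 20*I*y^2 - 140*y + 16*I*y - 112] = 12*I*y^2 + y*(-56 + 40*I) - 140 + 16*I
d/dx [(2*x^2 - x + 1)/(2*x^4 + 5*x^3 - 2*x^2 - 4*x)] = (-8*x^5 - 4*x^4 + 2*x^3 - 25*x^2 + 4*x + 4)/(x^2*(4*x^6 + 20*x^5 + 17*x^4 - 36*x^3 - 36*x^2 + 16*x + 16))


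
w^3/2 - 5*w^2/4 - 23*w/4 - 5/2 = (w/2 + 1)*(w - 5)*(w + 1/2)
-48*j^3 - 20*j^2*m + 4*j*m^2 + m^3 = (-4*j + m)*(2*j + m)*(6*j + m)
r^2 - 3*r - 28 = (r - 7)*(r + 4)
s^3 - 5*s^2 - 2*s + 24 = (s - 4)*(s - 3)*(s + 2)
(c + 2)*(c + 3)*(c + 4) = c^3 + 9*c^2 + 26*c + 24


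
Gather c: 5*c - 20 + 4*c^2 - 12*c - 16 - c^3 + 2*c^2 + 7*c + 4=-c^3 + 6*c^2 - 32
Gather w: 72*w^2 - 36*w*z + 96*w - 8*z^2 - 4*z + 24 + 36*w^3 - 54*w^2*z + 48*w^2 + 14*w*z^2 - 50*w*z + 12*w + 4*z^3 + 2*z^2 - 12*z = 36*w^3 + w^2*(120 - 54*z) + w*(14*z^2 - 86*z + 108) + 4*z^3 - 6*z^2 - 16*z + 24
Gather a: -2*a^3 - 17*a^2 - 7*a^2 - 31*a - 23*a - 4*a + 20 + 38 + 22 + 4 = -2*a^3 - 24*a^2 - 58*a + 84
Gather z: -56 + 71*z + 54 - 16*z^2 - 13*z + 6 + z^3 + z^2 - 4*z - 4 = z^3 - 15*z^2 + 54*z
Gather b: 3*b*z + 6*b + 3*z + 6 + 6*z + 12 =b*(3*z + 6) + 9*z + 18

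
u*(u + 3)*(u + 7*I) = u^3 + 3*u^2 + 7*I*u^2 + 21*I*u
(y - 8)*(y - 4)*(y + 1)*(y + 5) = y^4 - 6*y^3 - 35*y^2 + 132*y + 160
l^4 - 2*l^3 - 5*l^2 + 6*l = l*(l - 3)*(l - 1)*(l + 2)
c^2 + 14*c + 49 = (c + 7)^2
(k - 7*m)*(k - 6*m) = k^2 - 13*k*m + 42*m^2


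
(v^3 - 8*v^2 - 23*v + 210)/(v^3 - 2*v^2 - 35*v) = (v - 6)/v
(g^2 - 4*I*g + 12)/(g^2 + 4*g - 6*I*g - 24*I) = (g + 2*I)/(g + 4)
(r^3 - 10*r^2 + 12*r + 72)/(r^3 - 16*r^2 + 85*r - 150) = (r^2 - 4*r - 12)/(r^2 - 10*r + 25)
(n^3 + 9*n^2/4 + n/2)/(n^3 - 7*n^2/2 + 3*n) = (4*n^2 + 9*n + 2)/(2*(2*n^2 - 7*n + 6))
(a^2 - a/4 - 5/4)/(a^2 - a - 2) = (a - 5/4)/(a - 2)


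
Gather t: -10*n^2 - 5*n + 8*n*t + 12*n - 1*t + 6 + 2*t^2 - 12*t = -10*n^2 + 7*n + 2*t^2 + t*(8*n - 13) + 6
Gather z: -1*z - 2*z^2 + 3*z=-2*z^2 + 2*z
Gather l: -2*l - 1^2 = -2*l - 1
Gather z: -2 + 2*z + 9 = 2*z + 7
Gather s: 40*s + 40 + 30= 40*s + 70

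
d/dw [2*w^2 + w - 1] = 4*w + 1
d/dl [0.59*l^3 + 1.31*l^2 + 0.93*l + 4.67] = 1.77*l^2 + 2.62*l + 0.93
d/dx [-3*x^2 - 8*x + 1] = -6*x - 8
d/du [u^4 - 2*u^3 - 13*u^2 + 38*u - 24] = 4*u^3 - 6*u^2 - 26*u + 38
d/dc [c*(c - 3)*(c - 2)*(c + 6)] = 4*c^3 + 3*c^2 - 48*c + 36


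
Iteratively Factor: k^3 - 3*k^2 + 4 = (k - 2)*(k^2 - k - 2) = (k - 2)^2*(k + 1)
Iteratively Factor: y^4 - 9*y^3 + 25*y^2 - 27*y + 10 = (y - 1)*(y^3 - 8*y^2 + 17*y - 10) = (y - 5)*(y - 1)*(y^2 - 3*y + 2) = (y - 5)*(y - 2)*(y - 1)*(y - 1)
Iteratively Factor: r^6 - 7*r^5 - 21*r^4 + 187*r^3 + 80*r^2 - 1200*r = (r + 4)*(r^5 - 11*r^4 + 23*r^3 + 95*r^2 - 300*r) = (r - 5)*(r + 4)*(r^4 - 6*r^3 - 7*r^2 + 60*r) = (r - 5)*(r + 3)*(r + 4)*(r^3 - 9*r^2 + 20*r) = (r - 5)^2*(r + 3)*(r + 4)*(r^2 - 4*r) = r*(r - 5)^2*(r + 3)*(r + 4)*(r - 4)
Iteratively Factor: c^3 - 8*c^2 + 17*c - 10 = (c - 1)*(c^2 - 7*c + 10) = (c - 5)*(c - 1)*(c - 2)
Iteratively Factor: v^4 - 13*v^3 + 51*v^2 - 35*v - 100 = (v - 5)*(v^3 - 8*v^2 + 11*v + 20) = (v - 5)*(v + 1)*(v^2 - 9*v + 20) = (v - 5)^2*(v + 1)*(v - 4)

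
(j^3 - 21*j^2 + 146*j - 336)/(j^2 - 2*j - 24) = (j^2 - 15*j + 56)/(j + 4)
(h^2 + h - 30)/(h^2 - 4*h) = (h^2 + h - 30)/(h*(h - 4))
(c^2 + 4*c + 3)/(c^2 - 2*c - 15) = (c + 1)/(c - 5)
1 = 1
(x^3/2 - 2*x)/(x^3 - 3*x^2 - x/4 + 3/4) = 2*x*(x^2 - 4)/(4*x^3 - 12*x^2 - x + 3)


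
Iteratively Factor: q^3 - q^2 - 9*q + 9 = (q + 3)*(q^2 - 4*q + 3) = (q - 1)*(q + 3)*(q - 3)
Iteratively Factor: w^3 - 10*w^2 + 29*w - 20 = (w - 4)*(w^2 - 6*w + 5) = (w - 4)*(w - 1)*(w - 5)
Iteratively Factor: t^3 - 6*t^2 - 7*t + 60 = (t + 3)*(t^2 - 9*t + 20) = (t - 5)*(t + 3)*(t - 4)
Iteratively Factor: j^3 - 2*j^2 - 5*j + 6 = (j - 1)*(j^2 - j - 6) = (j - 1)*(j + 2)*(j - 3)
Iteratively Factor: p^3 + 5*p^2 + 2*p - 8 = (p + 2)*(p^2 + 3*p - 4) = (p - 1)*(p + 2)*(p + 4)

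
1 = 1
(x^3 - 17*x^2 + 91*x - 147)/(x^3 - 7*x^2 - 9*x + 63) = (x - 7)/(x + 3)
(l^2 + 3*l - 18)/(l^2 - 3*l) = (l + 6)/l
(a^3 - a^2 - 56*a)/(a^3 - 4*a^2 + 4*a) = (a^2 - a - 56)/(a^2 - 4*a + 4)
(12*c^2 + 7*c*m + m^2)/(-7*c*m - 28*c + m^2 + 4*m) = (-12*c^2 - 7*c*m - m^2)/(7*c*m + 28*c - m^2 - 4*m)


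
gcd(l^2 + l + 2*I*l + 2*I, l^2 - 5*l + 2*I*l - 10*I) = l + 2*I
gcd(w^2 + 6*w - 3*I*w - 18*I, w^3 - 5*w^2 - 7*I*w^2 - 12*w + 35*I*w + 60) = w - 3*I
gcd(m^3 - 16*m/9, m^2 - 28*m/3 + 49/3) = 1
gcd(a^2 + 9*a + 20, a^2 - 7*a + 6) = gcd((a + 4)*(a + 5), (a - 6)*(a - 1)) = 1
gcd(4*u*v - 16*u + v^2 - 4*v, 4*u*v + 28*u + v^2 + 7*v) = 4*u + v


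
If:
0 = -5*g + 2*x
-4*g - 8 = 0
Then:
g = -2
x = -5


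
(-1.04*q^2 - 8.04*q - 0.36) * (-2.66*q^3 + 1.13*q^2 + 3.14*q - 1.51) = 2.7664*q^5 + 20.2112*q^4 - 11.3932*q^3 - 24.082*q^2 + 11.01*q + 0.5436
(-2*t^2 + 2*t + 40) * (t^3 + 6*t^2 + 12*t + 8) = -2*t^5 - 10*t^4 + 28*t^3 + 248*t^2 + 496*t + 320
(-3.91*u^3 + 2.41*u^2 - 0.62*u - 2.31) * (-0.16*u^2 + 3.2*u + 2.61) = 0.6256*u^5 - 12.8976*u^4 - 2.3939*u^3 + 4.6757*u^2 - 9.0102*u - 6.0291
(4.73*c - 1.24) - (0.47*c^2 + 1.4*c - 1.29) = -0.47*c^2 + 3.33*c + 0.05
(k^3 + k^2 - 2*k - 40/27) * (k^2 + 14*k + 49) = k^5 + 15*k^4 + 61*k^3 + 527*k^2/27 - 3206*k/27 - 1960/27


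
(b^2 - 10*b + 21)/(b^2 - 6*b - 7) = (b - 3)/(b + 1)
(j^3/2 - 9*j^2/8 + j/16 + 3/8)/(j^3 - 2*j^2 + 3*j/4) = (8*j^3 - 18*j^2 + j + 6)/(4*j*(4*j^2 - 8*j + 3))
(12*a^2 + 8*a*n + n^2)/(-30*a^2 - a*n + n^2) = (-12*a^2 - 8*a*n - n^2)/(30*a^2 + a*n - n^2)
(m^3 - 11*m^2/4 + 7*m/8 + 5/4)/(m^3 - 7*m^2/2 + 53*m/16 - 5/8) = 2*(2*m + 1)/(4*m - 1)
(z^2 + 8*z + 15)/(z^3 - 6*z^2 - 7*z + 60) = (z + 5)/(z^2 - 9*z + 20)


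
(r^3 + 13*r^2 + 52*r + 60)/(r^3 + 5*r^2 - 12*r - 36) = (r + 5)/(r - 3)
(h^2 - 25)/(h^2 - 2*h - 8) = (25 - h^2)/(-h^2 + 2*h + 8)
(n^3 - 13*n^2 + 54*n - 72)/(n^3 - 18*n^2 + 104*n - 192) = (n - 3)/(n - 8)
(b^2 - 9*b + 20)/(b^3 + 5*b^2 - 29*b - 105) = (b - 4)/(b^2 + 10*b + 21)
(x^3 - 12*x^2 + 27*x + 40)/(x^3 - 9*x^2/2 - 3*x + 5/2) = 2*(x - 8)/(2*x - 1)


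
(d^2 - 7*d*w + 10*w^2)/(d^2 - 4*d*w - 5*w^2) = (d - 2*w)/(d + w)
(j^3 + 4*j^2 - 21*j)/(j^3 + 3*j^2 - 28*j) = (j - 3)/(j - 4)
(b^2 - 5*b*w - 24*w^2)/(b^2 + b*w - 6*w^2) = (-b + 8*w)/(-b + 2*w)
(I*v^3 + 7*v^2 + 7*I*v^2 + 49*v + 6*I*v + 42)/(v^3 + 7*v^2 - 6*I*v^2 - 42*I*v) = (I*v^3 + 7*v^2*(1 + I) + v*(49 + 6*I) + 42)/(v*(v^2 + v*(7 - 6*I) - 42*I))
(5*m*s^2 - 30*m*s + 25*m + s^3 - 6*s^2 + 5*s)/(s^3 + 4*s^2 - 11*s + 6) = (5*m*s - 25*m + s^2 - 5*s)/(s^2 + 5*s - 6)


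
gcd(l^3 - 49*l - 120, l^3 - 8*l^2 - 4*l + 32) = l - 8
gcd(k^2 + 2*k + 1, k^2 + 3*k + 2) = k + 1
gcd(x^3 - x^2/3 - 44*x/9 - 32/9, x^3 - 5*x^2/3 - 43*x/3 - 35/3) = x + 1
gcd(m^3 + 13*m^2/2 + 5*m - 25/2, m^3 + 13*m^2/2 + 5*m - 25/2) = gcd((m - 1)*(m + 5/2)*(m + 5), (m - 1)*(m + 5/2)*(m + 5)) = m^3 + 13*m^2/2 + 5*m - 25/2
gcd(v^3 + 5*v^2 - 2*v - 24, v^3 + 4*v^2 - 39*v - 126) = v + 3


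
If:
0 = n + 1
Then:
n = -1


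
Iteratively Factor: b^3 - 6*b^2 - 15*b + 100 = (b + 4)*(b^2 - 10*b + 25) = (b - 5)*(b + 4)*(b - 5)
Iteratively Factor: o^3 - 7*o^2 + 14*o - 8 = (o - 2)*(o^2 - 5*o + 4) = (o - 2)*(o - 1)*(o - 4)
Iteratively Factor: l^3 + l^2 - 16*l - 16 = (l + 1)*(l^2 - 16) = (l + 1)*(l + 4)*(l - 4)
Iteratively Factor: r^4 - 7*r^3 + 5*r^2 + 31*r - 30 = (r + 2)*(r^3 - 9*r^2 + 23*r - 15) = (r - 5)*(r + 2)*(r^2 - 4*r + 3) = (r - 5)*(r - 3)*(r + 2)*(r - 1)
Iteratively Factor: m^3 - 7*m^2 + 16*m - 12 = (m - 3)*(m^2 - 4*m + 4) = (m - 3)*(m - 2)*(m - 2)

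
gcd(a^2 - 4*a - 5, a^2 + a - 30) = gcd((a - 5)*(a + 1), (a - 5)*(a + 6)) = a - 5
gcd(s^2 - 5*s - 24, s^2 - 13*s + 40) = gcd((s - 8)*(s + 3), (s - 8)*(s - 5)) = s - 8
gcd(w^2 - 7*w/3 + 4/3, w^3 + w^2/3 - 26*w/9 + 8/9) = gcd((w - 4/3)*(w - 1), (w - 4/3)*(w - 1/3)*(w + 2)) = w - 4/3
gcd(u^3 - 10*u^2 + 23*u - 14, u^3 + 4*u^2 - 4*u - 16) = u - 2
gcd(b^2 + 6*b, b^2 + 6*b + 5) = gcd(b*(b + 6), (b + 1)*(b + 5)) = 1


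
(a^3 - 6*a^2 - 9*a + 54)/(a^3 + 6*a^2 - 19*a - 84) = (a^2 - 9*a + 18)/(a^2 + 3*a - 28)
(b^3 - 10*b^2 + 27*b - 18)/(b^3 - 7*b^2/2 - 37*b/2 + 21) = 2*(b - 3)/(2*b + 7)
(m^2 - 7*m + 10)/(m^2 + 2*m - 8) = (m - 5)/(m + 4)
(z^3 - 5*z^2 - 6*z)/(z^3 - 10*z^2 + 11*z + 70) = z*(z^2 - 5*z - 6)/(z^3 - 10*z^2 + 11*z + 70)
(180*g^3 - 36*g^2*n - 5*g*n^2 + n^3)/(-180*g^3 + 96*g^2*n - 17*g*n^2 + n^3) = (-6*g - n)/(6*g - n)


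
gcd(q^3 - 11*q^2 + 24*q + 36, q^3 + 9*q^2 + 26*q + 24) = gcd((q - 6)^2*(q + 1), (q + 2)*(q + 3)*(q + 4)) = 1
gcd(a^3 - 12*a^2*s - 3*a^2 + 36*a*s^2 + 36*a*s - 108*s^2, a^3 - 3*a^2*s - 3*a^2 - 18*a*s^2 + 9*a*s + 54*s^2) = -a^2 + 6*a*s + 3*a - 18*s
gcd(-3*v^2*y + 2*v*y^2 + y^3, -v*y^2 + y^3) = -v*y + y^2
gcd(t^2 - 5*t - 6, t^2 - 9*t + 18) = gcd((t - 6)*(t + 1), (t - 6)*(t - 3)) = t - 6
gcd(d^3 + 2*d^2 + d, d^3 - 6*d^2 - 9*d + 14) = 1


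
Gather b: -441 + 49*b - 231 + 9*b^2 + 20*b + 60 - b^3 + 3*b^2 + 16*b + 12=-b^3 + 12*b^2 + 85*b - 600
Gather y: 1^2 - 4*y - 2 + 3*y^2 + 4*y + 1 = 3*y^2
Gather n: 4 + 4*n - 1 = 4*n + 3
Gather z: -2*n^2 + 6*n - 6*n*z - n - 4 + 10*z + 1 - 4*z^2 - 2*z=-2*n^2 + 5*n - 4*z^2 + z*(8 - 6*n) - 3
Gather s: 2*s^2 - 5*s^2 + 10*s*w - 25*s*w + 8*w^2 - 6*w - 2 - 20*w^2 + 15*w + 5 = -3*s^2 - 15*s*w - 12*w^2 + 9*w + 3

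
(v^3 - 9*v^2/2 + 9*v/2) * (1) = v^3 - 9*v^2/2 + 9*v/2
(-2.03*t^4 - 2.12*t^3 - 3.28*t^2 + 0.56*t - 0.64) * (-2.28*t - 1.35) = 4.6284*t^5 + 7.5741*t^4 + 10.3404*t^3 + 3.1512*t^2 + 0.7032*t + 0.864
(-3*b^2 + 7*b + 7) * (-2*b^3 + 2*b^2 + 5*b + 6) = 6*b^5 - 20*b^4 - 15*b^3 + 31*b^2 + 77*b + 42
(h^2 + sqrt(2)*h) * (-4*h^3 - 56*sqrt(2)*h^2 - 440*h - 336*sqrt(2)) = -4*h^5 - 60*sqrt(2)*h^4 - 552*h^3 - 776*sqrt(2)*h^2 - 672*h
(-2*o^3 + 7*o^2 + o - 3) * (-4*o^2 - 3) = 8*o^5 - 28*o^4 + 2*o^3 - 9*o^2 - 3*o + 9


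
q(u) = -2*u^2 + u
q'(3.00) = -11.00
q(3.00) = -15.00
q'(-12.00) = 49.00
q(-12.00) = -300.00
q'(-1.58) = 7.32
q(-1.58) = -6.57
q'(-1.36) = 6.44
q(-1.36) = -5.06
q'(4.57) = -17.28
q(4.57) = -37.20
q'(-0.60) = 3.40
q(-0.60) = -1.32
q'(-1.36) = 6.44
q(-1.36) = -5.06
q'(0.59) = -1.36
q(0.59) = -0.11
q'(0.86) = -2.44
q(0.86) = -0.62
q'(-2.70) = 11.80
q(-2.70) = -17.28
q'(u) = 1 - 4*u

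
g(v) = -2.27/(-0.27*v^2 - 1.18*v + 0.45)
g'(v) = -2.27*(0.54*v + 1.18)/(-0.27*v^2 - 1.18*v + 0.45)^2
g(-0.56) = -2.21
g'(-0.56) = -1.89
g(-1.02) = -1.65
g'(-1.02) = -0.76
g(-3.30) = -1.62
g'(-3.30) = 0.69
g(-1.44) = -1.43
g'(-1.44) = -0.36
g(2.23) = 0.64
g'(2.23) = -0.44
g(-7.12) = 0.47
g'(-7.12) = 0.26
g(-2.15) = -1.31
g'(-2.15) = -0.01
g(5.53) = 0.16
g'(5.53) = -0.05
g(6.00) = 0.14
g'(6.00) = -0.04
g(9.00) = 0.07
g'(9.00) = -0.01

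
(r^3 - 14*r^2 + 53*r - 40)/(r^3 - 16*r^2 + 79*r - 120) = (r - 1)/(r - 3)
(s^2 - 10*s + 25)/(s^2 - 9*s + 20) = (s - 5)/(s - 4)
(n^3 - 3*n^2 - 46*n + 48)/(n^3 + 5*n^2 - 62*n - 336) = (n - 1)/(n + 7)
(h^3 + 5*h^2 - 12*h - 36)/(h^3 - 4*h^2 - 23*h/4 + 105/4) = 4*(h^2 + 8*h + 12)/(4*h^2 - 4*h - 35)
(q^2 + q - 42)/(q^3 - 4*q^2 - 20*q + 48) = (q + 7)/(q^2 + 2*q - 8)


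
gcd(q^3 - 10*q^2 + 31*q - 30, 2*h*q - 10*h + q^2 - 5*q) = q - 5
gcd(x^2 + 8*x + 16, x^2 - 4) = 1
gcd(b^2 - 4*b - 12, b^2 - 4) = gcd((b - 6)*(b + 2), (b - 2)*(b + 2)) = b + 2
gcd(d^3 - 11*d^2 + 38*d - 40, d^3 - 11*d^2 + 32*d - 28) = d - 2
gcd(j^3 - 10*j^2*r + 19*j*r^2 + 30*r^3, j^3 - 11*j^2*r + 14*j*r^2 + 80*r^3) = -j + 5*r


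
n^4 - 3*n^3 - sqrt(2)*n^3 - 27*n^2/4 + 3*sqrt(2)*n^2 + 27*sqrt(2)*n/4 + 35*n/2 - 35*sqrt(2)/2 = (n - 7/2)*(n - 2)*(n + 5/2)*(n - sqrt(2))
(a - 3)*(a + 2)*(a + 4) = a^3 + 3*a^2 - 10*a - 24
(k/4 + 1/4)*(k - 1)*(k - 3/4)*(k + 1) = k^4/4 + k^3/16 - 7*k^2/16 - k/16 + 3/16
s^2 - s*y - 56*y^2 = (s - 8*y)*(s + 7*y)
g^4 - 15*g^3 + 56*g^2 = g^2*(g - 8)*(g - 7)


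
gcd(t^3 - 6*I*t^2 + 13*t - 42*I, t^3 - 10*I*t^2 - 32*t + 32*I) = t - 2*I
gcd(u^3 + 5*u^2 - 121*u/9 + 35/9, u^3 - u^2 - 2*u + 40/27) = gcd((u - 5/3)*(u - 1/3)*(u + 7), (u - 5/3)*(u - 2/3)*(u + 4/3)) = u - 5/3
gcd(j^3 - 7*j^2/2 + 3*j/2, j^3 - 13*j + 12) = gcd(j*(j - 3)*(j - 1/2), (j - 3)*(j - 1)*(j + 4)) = j - 3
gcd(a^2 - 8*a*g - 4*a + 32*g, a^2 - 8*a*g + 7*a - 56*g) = a - 8*g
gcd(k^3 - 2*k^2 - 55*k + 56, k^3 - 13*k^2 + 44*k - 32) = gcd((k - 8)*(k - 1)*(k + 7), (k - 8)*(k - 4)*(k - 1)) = k^2 - 9*k + 8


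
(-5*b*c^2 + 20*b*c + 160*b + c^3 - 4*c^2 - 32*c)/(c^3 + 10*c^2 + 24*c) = (-5*b*c + 40*b + c^2 - 8*c)/(c*(c + 6))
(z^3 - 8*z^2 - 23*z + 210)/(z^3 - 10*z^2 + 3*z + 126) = (z + 5)/(z + 3)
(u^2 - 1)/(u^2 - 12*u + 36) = (u^2 - 1)/(u^2 - 12*u + 36)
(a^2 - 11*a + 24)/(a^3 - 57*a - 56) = (a - 3)/(a^2 + 8*a + 7)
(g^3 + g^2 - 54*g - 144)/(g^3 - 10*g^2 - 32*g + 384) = (g + 3)/(g - 8)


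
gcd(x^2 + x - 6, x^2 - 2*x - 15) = x + 3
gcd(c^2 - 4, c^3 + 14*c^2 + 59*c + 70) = c + 2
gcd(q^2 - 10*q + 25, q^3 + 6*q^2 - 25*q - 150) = q - 5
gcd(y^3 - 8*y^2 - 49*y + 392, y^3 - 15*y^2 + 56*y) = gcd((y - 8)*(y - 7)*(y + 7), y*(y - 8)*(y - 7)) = y^2 - 15*y + 56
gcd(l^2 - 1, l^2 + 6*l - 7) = l - 1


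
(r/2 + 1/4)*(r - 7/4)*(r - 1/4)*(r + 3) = r^4/2 + 3*r^3/4 - 81*r^2/32 - 47*r/64 + 21/64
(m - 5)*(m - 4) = m^2 - 9*m + 20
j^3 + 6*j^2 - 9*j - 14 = (j - 2)*(j + 1)*(j + 7)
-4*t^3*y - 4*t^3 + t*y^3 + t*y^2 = (-2*t + y)*(2*t + y)*(t*y + t)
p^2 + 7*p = p*(p + 7)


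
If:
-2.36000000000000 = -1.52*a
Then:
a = 1.55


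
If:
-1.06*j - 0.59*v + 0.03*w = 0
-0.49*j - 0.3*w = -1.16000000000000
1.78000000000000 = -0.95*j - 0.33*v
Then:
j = -5.60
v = 10.71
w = 13.01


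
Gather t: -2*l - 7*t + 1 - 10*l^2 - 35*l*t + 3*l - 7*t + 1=-10*l^2 + l + t*(-35*l - 14) + 2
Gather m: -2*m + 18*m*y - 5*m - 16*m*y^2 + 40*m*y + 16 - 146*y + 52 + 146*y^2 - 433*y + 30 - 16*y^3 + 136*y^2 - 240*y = m*(-16*y^2 + 58*y - 7) - 16*y^3 + 282*y^2 - 819*y + 98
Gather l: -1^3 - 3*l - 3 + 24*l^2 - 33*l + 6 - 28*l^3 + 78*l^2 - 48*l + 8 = -28*l^3 + 102*l^2 - 84*l + 10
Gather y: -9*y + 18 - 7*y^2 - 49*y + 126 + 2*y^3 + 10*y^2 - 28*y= 2*y^3 + 3*y^2 - 86*y + 144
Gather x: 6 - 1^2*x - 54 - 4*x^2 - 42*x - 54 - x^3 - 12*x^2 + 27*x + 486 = -x^3 - 16*x^2 - 16*x + 384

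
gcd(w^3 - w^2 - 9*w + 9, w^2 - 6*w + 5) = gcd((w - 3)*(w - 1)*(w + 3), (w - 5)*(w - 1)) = w - 1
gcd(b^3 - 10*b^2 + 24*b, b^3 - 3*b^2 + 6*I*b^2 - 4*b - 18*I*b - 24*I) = b - 4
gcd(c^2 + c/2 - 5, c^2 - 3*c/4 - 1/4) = 1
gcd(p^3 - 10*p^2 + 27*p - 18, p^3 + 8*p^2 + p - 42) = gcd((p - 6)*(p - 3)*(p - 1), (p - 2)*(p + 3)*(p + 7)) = 1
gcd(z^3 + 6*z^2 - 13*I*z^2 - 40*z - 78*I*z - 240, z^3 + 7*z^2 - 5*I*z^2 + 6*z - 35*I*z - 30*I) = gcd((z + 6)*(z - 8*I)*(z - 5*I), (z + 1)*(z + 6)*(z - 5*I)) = z^2 + z*(6 - 5*I) - 30*I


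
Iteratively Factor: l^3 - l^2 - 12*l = (l - 4)*(l^2 + 3*l) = l*(l - 4)*(l + 3)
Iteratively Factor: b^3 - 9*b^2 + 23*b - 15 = (b - 1)*(b^2 - 8*b + 15) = (b - 3)*(b - 1)*(b - 5)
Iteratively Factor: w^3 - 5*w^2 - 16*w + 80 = (w + 4)*(w^2 - 9*w + 20) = (w - 5)*(w + 4)*(w - 4)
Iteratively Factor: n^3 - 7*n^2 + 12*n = (n - 4)*(n^2 - 3*n) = (n - 4)*(n - 3)*(n)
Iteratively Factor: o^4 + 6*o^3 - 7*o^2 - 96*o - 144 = (o + 4)*(o^3 + 2*o^2 - 15*o - 36) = (o + 3)*(o + 4)*(o^2 - o - 12) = (o + 3)^2*(o + 4)*(o - 4)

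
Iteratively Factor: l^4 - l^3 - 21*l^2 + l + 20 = (l - 5)*(l^3 + 4*l^2 - l - 4) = (l - 5)*(l + 1)*(l^2 + 3*l - 4) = (l - 5)*(l - 1)*(l + 1)*(l + 4)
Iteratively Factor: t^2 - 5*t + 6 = (t - 3)*(t - 2)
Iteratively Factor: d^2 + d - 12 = (d + 4)*(d - 3)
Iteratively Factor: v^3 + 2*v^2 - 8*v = (v + 4)*(v^2 - 2*v) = (v - 2)*(v + 4)*(v)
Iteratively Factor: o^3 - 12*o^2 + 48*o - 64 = (o - 4)*(o^2 - 8*o + 16) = (o - 4)^2*(o - 4)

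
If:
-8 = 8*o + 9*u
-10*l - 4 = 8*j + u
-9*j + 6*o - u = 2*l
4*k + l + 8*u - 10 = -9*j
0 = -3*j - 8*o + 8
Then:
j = 296/357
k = 460/119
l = -326/357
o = 82/119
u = -536/357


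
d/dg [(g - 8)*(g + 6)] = 2*g - 2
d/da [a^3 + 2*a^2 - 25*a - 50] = 3*a^2 + 4*a - 25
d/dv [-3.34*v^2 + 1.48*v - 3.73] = 1.48 - 6.68*v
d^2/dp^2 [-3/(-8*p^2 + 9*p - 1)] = 6*(-64*p^2 + 72*p + (16*p - 9)^2 - 8)/(8*p^2 - 9*p + 1)^3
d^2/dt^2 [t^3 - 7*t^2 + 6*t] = 6*t - 14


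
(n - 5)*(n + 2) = n^2 - 3*n - 10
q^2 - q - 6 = (q - 3)*(q + 2)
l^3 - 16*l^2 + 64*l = l*(l - 8)^2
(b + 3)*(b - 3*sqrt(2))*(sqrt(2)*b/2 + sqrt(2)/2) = sqrt(2)*b^3/2 - 3*b^2 + 2*sqrt(2)*b^2 - 12*b + 3*sqrt(2)*b/2 - 9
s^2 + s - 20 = (s - 4)*(s + 5)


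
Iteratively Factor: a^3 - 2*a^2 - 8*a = (a + 2)*(a^2 - 4*a) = (a - 4)*(a + 2)*(a)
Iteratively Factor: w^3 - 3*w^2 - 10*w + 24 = (w + 3)*(w^2 - 6*w + 8) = (w - 2)*(w + 3)*(w - 4)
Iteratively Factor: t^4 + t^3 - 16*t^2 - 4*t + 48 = (t - 2)*(t^3 + 3*t^2 - 10*t - 24) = (t - 2)*(t + 2)*(t^2 + t - 12) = (t - 3)*(t - 2)*(t + 2)*(t + 4)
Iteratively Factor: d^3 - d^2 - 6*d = (d + 2)*(d^2 - 3*d) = (d - 3)*(d + 2)*(d)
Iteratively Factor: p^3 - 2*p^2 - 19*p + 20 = (p + 4)*(p^2 - 6*p + 5) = (p - 5)*(p + 4)*(p - 1)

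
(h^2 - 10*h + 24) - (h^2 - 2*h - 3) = 27 - 8*h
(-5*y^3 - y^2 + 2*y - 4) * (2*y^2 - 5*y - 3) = -10*y^5 + 23*y^4 + 24*y^3 - 15*y^2 + 14*y + 12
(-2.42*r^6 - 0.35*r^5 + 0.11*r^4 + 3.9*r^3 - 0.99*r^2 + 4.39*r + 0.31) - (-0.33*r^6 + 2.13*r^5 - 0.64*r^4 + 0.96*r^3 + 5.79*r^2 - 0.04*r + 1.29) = -2.09*r^6 - 2.48*r^5 + 0.75*r^4 + 2.94*r^3 - 6.78*r^2 + 4.43*r - 0.98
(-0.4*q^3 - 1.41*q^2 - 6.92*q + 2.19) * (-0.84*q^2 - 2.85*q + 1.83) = 0.336*q^5 + 2.3244*q^4 + 9.0993*q^3 + 15.3021*q^2 - 18.9051*q + 4.0077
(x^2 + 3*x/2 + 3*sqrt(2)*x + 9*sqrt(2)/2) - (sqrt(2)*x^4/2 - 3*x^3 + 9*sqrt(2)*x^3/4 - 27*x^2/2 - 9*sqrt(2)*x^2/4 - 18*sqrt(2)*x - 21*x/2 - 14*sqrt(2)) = -sqrt(2)*x^4/2 - 9*sqrt(2)*x^3/4 + 3*x^3 + 9*sqrt(2)*x^2/4 + 29*x^2/2 + 12*x + 21*sqrt(2)*x + 37*sqrt(2)/2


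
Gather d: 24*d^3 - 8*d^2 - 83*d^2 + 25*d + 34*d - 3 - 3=24*d^3 - 91*d^2 + 59*d - 6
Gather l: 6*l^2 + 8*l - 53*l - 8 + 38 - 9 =6*l^2 - 45*l + 21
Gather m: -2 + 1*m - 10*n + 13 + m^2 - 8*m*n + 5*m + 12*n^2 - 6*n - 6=m^2 + m*(6 - 8*n) + 12*n^2 - 16*n + 5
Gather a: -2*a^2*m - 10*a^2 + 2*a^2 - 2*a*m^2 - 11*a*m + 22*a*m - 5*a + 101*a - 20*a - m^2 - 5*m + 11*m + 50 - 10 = a^2*(-2*m - 8) + a*(-2*m^2 + 11*m + 76) - m^2 + 6*m + 40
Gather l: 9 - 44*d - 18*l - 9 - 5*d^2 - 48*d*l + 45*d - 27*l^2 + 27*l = -5*d^2 + d - 27*l^2 + l*(9 - 48*d)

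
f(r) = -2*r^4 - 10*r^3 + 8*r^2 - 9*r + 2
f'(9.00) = -8127.00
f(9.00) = -19843.00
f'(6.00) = -2721.00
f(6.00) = -4516.00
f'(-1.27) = -61.32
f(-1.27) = 41.61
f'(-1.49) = -72.98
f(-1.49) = 56.39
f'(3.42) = -625.19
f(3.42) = -608.84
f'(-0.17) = -12.55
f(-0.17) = 3.81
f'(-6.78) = 996.79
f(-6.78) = -678.76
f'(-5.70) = 406.64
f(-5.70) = 53.95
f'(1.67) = -103.21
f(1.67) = -52.85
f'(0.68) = -14.51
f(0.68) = -3.99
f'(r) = -8*r^3 - 30*r^2 + 16*r - 9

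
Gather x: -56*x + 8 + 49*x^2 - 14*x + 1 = 49*x^2 - 70*x + 9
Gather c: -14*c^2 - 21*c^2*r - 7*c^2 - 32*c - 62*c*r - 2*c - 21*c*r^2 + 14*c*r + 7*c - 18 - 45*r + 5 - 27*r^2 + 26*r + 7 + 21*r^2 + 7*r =c^2*(-21*r - 21) + c*(-21*r^2 - 48*r - 27) - 6*r^2 - 12*r - 6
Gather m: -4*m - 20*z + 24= -4*m - 20*z + 24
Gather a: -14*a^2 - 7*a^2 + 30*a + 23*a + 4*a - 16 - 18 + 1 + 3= -21*a^2 + 57*a - 30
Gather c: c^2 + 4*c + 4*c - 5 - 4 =c^2 + 8*c - 9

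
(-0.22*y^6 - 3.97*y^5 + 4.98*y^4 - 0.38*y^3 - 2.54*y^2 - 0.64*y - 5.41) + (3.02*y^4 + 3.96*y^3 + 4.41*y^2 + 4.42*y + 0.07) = -0.22*y^6 - 3.97*y^5 + 8.0*y^4 + 3.58*y^3 + 1.87*y^2 + 3.78*y - 5.34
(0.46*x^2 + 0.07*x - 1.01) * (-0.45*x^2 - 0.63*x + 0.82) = -0.207*x^4 - 0.3213*x^3 + 0.7876*x^2 + 0.6937*x - 0.8282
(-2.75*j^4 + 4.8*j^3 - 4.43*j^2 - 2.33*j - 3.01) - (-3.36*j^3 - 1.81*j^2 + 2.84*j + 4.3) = -2.75*j^4 + 8.16*j^3 - 2.62*j^2 - 5.17*j - 7.31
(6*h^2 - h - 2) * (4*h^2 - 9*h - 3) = 24*h^4 - 58*h^3 - 17*h^2 + 21*h + 6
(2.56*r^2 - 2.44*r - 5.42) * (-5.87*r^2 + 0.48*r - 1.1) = -15.0272*r^4 + 15.5516*r^3 + 27.8282*r^2 + 0.0824000000000003*r + 5.962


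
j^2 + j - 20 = (j - 4)*(j + 5)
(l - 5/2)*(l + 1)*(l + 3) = l^3 + 3*l^2/2 - 7*l - 15/2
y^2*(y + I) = y^3 + I*y^2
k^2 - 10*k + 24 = (k - 6)*(k - 4)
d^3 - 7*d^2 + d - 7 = (d - 7)*(d - I)*(d + I)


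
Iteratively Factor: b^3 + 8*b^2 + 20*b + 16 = (b + 2)*(b^2 + 6*b + 8) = (b + 2)^2*(b + 4)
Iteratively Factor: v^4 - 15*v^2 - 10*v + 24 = (v + 2)*(v^3 - 2*v^2 - 11*v + 12) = (v + 2)*(v + 3)*(v^2 - 5*v + 4) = (v - 4)*(v + 2)*(v + 3)*(v - 1)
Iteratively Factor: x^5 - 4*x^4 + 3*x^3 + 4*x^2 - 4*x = (x - 2)*(x^4 - 2*x^3 - x^2 + 2*x) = (x - 2)^2*(x^3 - x) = (x - 2)^2*(x - 1)*(x^2 + x) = x*(x - 2)^2*(x - 1)*(x + 1)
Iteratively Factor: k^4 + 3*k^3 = (k)*(k^3 + 3*k^2) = k^2*(k^2 + 3*k) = k^2*(k + 3)*(k)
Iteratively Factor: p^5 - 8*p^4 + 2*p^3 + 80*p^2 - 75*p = (p - 5)*(p^4 - 3*p^3 - 13*p^2 + 15*p) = (p - 5)*(p + 3)*(p^3 - 6*p^2 + 5*p) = (p - 5)*(p - 1)*(p + 3)*(p^2 - 5*p) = (p - 5)^2*(p - 1)*(p + 3)*(p)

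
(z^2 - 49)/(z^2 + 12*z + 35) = (z - 7)/(z + 5)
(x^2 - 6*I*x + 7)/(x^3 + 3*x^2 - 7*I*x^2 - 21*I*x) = (x + I)/(x*(x + 3))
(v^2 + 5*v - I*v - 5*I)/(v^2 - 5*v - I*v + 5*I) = (v + 5)/(v - 5)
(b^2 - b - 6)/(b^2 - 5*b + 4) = (b^2 - b - 6)/(b^2 - 5*b + 4)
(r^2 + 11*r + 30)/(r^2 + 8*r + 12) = (r + 5)/(r + 2)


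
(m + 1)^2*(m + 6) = m^3 + 8*m^2 + 13*m + 6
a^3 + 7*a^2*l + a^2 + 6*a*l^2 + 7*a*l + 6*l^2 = (a + 1)*(a + l)*(a + 6*l)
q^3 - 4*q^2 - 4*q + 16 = (q - 4)*(q - 2)*(q + 2)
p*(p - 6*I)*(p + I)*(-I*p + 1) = -I*p^4 - 4*p^3 - 11*I*p^2 + 6*p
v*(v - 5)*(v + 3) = v^3 - 2*v^2 - 15*v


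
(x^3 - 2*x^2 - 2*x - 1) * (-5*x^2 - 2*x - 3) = -5*x^5 + 8*x^4 + 11*x^3 + 15*x^2 + 8*x + 3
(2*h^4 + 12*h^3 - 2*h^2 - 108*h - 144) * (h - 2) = 2*h^5 + 8*h^4 - 26*h^3 - 104*h^2 + 72*h + 288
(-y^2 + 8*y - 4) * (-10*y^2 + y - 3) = 10*y^4 - 81*y^3 + 51*y^2 - 28*y + 12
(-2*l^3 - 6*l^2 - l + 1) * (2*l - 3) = -4*l^4 - 6*l^3 + 16*l^2 + 5*l - 3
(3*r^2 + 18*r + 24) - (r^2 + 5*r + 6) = 2*r^2 + 13*r + 18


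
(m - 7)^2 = m^2 - 14*m + 49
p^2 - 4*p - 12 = (p - 6)*(p + 2)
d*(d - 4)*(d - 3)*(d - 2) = d^4 - 9*d^3 + 26*d^2 - 24*d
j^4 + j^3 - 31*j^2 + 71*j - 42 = (j - 3)*(j - 2)*(j - 1)*(j + 7)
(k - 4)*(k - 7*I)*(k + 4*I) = k^3 - 4*k^2 - 3*I*k^2 + 28*k + 12*I*k - 112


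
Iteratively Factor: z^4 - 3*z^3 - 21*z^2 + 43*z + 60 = (z + 4)*(z^3 - 7*z^2 + 7*z + 15) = (z - 3)*(z + 4)*(z^2 - 4*z - 5) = (z - 5)*(z - 3)*(z + 4)*(z + 1)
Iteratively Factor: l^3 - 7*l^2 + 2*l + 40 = (l - 5)*(l^2 - 2*l - 8) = (l - 5)*(l - 4)*(l + 2)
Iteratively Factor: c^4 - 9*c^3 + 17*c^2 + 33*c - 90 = (c + 2)*(c^3 - 11*c^2 + 39*c - 45) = (c - 3)*(c + 2)*(c^2 - 8*c + 15) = (c - 5)*(c - 3)*(c + 2)*(c - 3)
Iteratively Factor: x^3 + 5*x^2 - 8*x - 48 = (x + 4)*(x^2 + x - 12) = (x - 3)*(x + 4)*(x + 4)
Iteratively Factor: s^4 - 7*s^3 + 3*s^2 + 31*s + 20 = (s + 1)*(s^3 - 8*s^2 + 11*s + 20) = (s + 1)^2*(s^2 - 9*s + 20) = (s - 4)*(s + 1)^2*(s - 5)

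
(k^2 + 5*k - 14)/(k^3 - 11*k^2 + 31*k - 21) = (k^2 + 5*k - 14)/(k^3 - 11*k^2 + 31*k - 21)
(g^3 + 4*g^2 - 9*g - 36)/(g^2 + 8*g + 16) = (g^2 - 9)/(g + 4)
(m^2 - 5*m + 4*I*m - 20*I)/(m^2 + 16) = (m - 5)/(m - 4*I)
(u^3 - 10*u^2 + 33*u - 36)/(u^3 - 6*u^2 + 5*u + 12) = (u - 3)/(u + 1)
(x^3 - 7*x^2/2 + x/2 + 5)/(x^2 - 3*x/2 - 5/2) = x - 2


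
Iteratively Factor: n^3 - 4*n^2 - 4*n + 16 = (n - 4)*(n^2 - 4) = (n - 4)*(n + 2)*(n - 2)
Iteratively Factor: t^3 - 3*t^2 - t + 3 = (t - 3)*(t^2 - 1) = (t - 3)*(t + 1)*(t - 1)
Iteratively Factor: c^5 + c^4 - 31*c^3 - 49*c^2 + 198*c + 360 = (c - 3)*(c^4 + 4*c^3 - 19*c^2 - 106*c - 120) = (c - 5)*(c - 3)*(c^3 + 9*c^2 + 26*c + 24) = (c - 5)*(c - 3)*(c + 4)*(c^2 + 5*c + 6) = (c - 5)*(c - 3)*(c + 2)*(c + 4)*(c + 3)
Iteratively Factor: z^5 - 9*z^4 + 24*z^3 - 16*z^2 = (z)*(z^4 - 9*z^3 + 24*z^2 - 16*z) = z^2*(z^3 - 9*z^2 + 24*z - 16) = z^2*(z - 1)*(z^2 - 8*z + 16) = z^2*(z - 4)*(z - 1)*(z - 4)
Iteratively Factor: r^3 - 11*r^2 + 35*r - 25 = (r - 1)*(r^2 - 10*r + 25) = (r - 5)*(r - 1)*(r - 5)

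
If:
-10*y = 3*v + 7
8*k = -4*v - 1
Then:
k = 5*y/3 + 25/24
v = -10*y/3 - 7/3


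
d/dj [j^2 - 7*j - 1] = 2*j - 7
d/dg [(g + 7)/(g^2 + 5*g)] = (g*(g + 5) - (g + 7)*(2*g + 5))/(g^2*(g + 5)^2)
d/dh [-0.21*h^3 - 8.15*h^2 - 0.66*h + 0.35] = -0.63*h^2 - 16.3*h - 0.66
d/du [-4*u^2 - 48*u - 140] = -8*u - 48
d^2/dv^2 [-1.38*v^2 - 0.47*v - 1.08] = -2.76000000000000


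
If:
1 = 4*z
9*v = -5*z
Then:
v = -5/36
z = 1/4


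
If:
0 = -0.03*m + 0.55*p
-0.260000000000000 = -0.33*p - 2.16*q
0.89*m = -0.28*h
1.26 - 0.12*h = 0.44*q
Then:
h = 9.96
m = -3.13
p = -0.17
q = 0.15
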